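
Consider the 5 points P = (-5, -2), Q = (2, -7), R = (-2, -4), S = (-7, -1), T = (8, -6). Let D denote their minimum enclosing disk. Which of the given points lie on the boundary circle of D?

S, T

By Welzl's lemma the MEC is supported by two points (diametrically opposite) or three points (on a circumcircle).
The farthest pair is S–T with squared distance 250. The circle on this segment as diameter has centre (0.5, -3.5) and r² = 250/4 = 62.5.
Check P: distance² to centre = 32.5 ≤ 62.5, so it lies inside.
All remaining points lie in this disk, and no smaller disk contains both endpoints, so this is the minimum enclosing circle.
The points at distance exactly r from the centre are S, T — 2 points.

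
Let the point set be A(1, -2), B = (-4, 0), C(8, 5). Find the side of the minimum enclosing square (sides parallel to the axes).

12

The bounding box has width 12 and height 7.
An axis-aligned square enclosing the set must have side ≥ max(width, height).
So the minimum side is max(12, 7) = 12.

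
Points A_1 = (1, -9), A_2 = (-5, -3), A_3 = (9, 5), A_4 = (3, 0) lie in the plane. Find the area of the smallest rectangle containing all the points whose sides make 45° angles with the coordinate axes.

132

In coordinates u = x + y, v = x − y the rectangle is axis-aligned; the map (x,y)→(u,v) scales areas by 2.
u-values: -8, -8, 14, 3; range = 14 − (-8) = 22.
v-values: 10, -2, 4, 3; range = 10 − (-2) = 12.
Area = (22 × 12) / 2 = 132.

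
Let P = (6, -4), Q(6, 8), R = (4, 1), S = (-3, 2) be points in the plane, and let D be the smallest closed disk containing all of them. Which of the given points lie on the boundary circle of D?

P, Q, S

By Welzl's lemma the MEC is supported by two points (diametrically opposite) or three points (on a circumcircle).
The minimum enclosing circle is determined by three boundary points: P, Q, S.
Their circumcentre is (3.5, 2) with r² = 42.25.
The farthest remaining point R is at distance² 1.25 ≤ 42.25.
The points at distance exactly r from the centre are P, Q, S — 3 points.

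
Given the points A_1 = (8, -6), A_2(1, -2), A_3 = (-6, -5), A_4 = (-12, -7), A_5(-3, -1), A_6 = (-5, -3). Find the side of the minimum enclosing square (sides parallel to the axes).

The bounding box has width 20 and height 6.
An axis-aligned square enclosing the set must have side ≥ max(width, height).
So the minimum side is max(20, 6) = 20.

20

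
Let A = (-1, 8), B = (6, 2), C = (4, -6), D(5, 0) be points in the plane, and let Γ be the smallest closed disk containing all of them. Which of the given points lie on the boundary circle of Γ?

A smallest enclosing disk is always determined by at most three of the input points on its boundary.
The farthest pair is A–C with squared distance 221. The circle on this segment as diameter has centre (1.5, 1) and r² = 221/4 = 55.25.
Check B: distance² to centre = 21.25 ≤ 55.25, so it lies inside.
All remaining points lie in this disk, and no smaller disk contains both endpoints, so this is the minimum enclosing circle.
The points at distance exactly r from the centre are A, C — 2 points.

A, C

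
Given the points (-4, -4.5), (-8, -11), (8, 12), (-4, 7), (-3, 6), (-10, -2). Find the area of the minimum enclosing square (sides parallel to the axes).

529

The bounding box has width 18 and height 23.
An axis-aligned square enclosing the set must have side ≥ max(width, height).
So the minimum side is max(18, 23) = 23.
Area = 23² = 529.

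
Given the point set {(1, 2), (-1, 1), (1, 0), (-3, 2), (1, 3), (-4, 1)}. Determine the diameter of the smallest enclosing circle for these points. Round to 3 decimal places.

A smallest enclosing disk is always determined by at most three of the input points on its boundary.
The minimum enclosing circle is determined by three boundary points: (1, 0), (1, 3), (-4, 1).
Their circumcentre is (-1.3, 1.5) with r² = 7.54.
The farthest remaining point (1, 2) is at distance² 5.54 ≤ 7.54.
Diameter = 2r = 2√(7.54) ≈ 5.492.

5.492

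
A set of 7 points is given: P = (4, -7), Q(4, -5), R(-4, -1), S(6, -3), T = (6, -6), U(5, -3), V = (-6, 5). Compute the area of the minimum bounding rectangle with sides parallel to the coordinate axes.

x ranges over [-6, 6], width 12.
y ranges over [-7, 5], height 12.
Area = 12 × 12 = 144.

144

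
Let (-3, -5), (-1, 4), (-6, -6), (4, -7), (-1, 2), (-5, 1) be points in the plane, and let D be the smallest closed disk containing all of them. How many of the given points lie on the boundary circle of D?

3

A smallest enclosing disk is always determined by at most three of the input points on its boundary.
The minimum enclosing circle is determined by three boundary points: (-1, 4), (-6, -6), (4, -7).
Their circumcentre is (-25/42, -103/42) with r² = 36865/882.
The farthest remaining point (-5, 1) is at distance² 27625/882 ≤ 36865/882.
The points at distance exactly r from the centre are (-1, 4), (-6, -6), (4, -7) — 3 points.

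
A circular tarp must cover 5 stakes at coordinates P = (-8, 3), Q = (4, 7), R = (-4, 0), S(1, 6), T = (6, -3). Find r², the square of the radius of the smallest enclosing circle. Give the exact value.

The minimum enclosing circle of a finite set is fixed by two of the points (as a diameter) or three (as a circumcircle).
The minimum enclosing circle is determined by three boundary points: P, Q, T.
Their circumcentre is (-0.625, 0.875) with r² = 58.90625.
The farthest remaining point S is at distance² 28.90625 ≤ 58.90625.

58.90625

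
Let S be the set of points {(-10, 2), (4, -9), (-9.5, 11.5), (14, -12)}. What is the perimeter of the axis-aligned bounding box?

Width = max x − min x = 14 − (-10) = 24.
Height = max y − min y = 11.5 − (-12) = 23.5.
Perimeter = 2(24 + 23.5) = 95.

95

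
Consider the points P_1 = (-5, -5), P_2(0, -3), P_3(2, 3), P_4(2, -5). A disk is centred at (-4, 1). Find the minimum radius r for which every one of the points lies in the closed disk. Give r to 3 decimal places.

8.485

The required radius is the distance from (-4, 1) to the farthest point.
Squared distances: 37, 32, 40, 72.
Maximum is 72, attained at P_4.
r = √72 ≈ 8.485.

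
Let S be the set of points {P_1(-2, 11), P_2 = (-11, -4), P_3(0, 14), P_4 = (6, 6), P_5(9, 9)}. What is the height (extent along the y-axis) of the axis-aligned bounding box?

18

max y = 14, min y = -4, so height = 18.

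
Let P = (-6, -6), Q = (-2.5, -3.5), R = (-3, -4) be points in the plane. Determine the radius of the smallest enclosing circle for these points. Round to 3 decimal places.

Side lengths²: PQ² = 18.5, PR² = 13, QR² = 0.5.
Since PQ² = 18.5 ≥ 13 + 0.5 = 13.5, the angle opposite PQ is not acute, so the smallest enclosing circle has PQ as diameter.
Centre = midpoint of PQ = (-4.25, -4.75), r² = 18.5/4 = 4.625.
r = √(4.625) ≈ 2.151.

2.151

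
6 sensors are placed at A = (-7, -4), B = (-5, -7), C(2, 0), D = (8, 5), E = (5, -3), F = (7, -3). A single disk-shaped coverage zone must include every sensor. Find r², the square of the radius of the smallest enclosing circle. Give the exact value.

69173/882

A smallest enclosing disk is always determined by at most three of the input points on its boundary.
The minimum enclosing circle is determined by three boundary points: A, B, D.
Their circumcentre is (17/14, -29/42) with r² = 69173/882.
The farthest remaining point F is at distance² 34229/882 ≤ 69173/882.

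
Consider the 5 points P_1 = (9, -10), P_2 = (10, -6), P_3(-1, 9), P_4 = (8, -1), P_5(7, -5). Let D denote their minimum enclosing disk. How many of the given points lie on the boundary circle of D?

2

A smallest enclosing disk is always determined by at most three of the input points on its boundary.
The farthest pair is P_1–P_3 with squared distance 461. The circle on this segment as diameter has centre (4, -0.5) and r² = 461/4 = 115.25.
Check P_2: distance² to centre = 66.25 ≤ 115.25, so it lies inside.
All remaining points lie in this disk, and no smaller disk contains both endpoints, so this is the minimum enclosing circle.
The points at distance exactly r from the centre are P_1, P_3 — 2 points.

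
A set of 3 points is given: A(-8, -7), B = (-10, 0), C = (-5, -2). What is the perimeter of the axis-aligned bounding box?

Width = max x − min x = -5 − (-10) = 5.
Height = max y − min y = 0 − (-7) = 7.
Perimeter = 2(5 + 7) = 24.

24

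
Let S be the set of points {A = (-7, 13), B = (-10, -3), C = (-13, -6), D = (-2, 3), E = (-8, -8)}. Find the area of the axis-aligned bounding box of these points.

231

x ranges over [-13, -2], width 11.
y ranges over [-8, 13], height 21.
Area = 11 × 21 = 231.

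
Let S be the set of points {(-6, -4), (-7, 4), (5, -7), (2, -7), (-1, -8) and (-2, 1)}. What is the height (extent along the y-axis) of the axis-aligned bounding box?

12

max y = 4, min y = -8, so height = 12.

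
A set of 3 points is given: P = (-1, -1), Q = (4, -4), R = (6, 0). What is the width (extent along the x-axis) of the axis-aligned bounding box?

7

max x = 6, min x = -1, so width = 7.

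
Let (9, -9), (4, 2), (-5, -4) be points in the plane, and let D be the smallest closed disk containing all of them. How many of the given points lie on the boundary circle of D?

3

Call the three points A, B, C in the order given.
Side lengths²: AB² = 146, AC² = 221, BC² = 117.
Since AC² = 221 < 146 + 117 = 263, the triangle is acute, so the smallest enclosing circle is the circumcircle.
Circumcentre = (207/86, -461/86), r² = 209729/3698.
The points at distance exactly r from the centre are (9, -9), (4, 2), (-5, -4) — 3 points.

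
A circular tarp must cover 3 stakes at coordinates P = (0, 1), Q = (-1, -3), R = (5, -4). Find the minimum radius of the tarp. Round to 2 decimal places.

3.55

Side lengths²: PQ² = 17, PR² = 50, QR² = 37.
Since PR² = 50 < 37 + 17 = 54, the triangle is acute, so the smallest enclosing circle is the circumcircle.
Circumcentre = (2.3, -1.7), r² = 12.58.
r = √(12.58) ≈ 3.55.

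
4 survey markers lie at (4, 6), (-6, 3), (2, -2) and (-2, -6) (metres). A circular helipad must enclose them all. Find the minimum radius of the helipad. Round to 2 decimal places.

6.76

The minimum enclosing circle is determined by three boundary points: (4, 6), (-6, 3), (-2, -6).
Their circumcentre is (4/17, 13/34) with r² = 52865/1156.
The farthest remaining point (2, -2) is at distance² 10161/1156 ≤ 52865/1156.
r = √(52865/1156) ≈ 6.76.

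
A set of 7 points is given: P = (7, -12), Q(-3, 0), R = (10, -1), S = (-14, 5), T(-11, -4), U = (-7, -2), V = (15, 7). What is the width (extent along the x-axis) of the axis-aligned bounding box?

max x = 15, min x = -14, so width = 29.

29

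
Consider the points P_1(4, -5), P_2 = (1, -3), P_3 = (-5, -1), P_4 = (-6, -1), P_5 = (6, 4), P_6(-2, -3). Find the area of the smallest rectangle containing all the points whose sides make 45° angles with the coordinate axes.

119

In coordinates u = x + y, v = x − y the rectangle is axis-aligned; the map (x,y)→(u,v) scales areas by 2.
u-values: -1, -2, -6, -7, 10, -5; range = 10 − (-7) = 17.
v-values: 9, 4, -4, -5, 2, 1; range = 9 − (-5) = 14.
Area = (17 × 14) / 2 = 119.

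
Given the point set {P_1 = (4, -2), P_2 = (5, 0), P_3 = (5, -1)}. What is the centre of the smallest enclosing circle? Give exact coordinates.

(4.5, -1)

Side lengths²: P_1P_2² = 5, P_1P_3² = 2, P_2P_3² = 1.
Since P_1P_2² = 5 ≥ 2 + 1 = 3, the angle opposite P_1P_2 is not acute, so the smallest enclosing circle has P_1P_2 as diameter.
Centre = midpoint of P_1P_2 = (4.5, -1), r² = 5/4 = 1.25.
Centre = (4.5, -1).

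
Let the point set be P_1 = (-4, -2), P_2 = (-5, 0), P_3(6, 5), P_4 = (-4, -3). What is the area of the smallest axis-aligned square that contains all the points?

121

The bounding box has width 11 and height 8.
An axis-aligned square enclosing the set must have side ≥ max(width, height).
So the minimum side is max(11, 8) = 11.
Area = 11² = 121.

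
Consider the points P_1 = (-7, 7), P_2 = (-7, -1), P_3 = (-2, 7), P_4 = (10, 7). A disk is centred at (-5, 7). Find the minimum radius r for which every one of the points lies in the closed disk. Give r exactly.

The required radius is the distance from (-5, 7) to the farthest point.
Squared distances: 4, 68, 9, 225.
Maximum is 225, attained at P_4.
r = √225 = 15.

15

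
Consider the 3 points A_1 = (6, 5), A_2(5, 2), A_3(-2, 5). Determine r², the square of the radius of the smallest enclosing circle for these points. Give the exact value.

145/9

Side lengths²: A_1A_2² = 10, A_1A_3² = 64, A_2A_3² = 58.
Since A_1A_3² = 64 < 58 + 10 = 68, the triangle is acute, so the smallest enclosing circle is the circumcircle.
Circumcentre = (2, 14/3), r² = 145/9.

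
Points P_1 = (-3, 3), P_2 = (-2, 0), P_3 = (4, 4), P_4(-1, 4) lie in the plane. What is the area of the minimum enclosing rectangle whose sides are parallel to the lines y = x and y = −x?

In coordinates u = x + y, v = x − y the rectangle is axis-aligned; the map (x,y)→(u,v) scales areas by 2.
u-values: 0, -2, 8, 3; range = 8 − (-2) = 10.
v-values: -6, -2, 0, -5; range = 0 − (-6) = 6.
Area = (10 × 6) / 2 = 30.

30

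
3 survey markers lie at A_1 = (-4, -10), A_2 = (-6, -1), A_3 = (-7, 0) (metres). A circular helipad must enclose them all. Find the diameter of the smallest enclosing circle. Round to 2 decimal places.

10.44

Side lengths²: A_1A_2² = 85, A_1A_3² = 109, A_2A_3² = 2.
Since A_1A_3² = 109 ≥ 85 + 2 = 87, the angle opposite A_1A_3 is not acute, so the smallest enclosing circle has A_1A_3 as diameter.
Centre = midpoint of A_1A_3 = (-5.5, -5), r² = 109/4 = 27.25.
Diameter = 2r = 2√(27.25) ≈ 10.44.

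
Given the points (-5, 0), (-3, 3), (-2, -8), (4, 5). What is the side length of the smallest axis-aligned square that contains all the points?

13

The bounding box has width 9 and height 13.
An axis-aligned square enclosing the set must have side ≥ max(width, height).
So the minimum side is max(9, 13) = 13.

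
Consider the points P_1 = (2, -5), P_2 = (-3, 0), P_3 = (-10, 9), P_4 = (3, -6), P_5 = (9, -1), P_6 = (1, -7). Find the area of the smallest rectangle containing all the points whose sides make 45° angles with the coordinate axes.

203

In coordinates u = x + y, v = x − y the rectangle is axis-aligned; the map (x,y)→(u,v) scales areas by 2.
u-values: -3, -3, -1, -3, 8, -6; range = 8 − (-6) = 14.
v-values: 7, -3, -19, 9, 10, 8; range = 10 − (-19) = 29.
Area = (14 × 29) / 2 = 203.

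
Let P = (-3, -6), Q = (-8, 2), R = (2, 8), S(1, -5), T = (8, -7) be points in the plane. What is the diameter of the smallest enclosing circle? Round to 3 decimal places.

A smallest enclosing disk is always determined by at most three of the input points on its boundary.
The minimum enclosing circle is determined by three boundary points: Q, R, T.
Their circumcentre is (45/62, -75/62) with r² = 166141/1922.
The farthest remaining point P is at distance² 70785/1922 ≤ 166141/1922.
Diameter = 2r = 2√(166141/1922) ≈ 18.595.

18.595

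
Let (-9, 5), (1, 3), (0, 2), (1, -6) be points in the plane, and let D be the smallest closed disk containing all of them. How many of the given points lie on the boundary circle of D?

The farthest pair is (-9, 5)–(1, -6) with squared distance 221. The circle on this segment as diameter has centre (-4, -0.5) and r² = 221/4 = 55.25.
Check (1, 3): distance² to centre = 37.25 ≤ 55.25, so it lies inside.
All remaining points lie in this disk, and no smaller disk contains both endpoints, so this is the minimum enclosing circle.
The points at distance exactly r from the centre are (-9, 5), (1, -6) — 2 points.

2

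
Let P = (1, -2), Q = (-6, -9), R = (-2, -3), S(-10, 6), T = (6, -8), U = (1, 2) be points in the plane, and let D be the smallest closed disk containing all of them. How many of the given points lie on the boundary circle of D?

2

A smallest enclosing disk is always determined by at most three of the input points on its boundary.
The farthest pair is S–T with squared distance 452. The circle on this segment as diameter has centre (-2, -1) and r² = 452/4 = 113.
Check P: distance² to centre = 10 ≤ 113, so it lies inside.
All remaining points lie in this disk, and no smaller disk contains both endpoints, so this is the minimum enclosing circle.
The points at distance exactly r from the centre are S, T — 2 points.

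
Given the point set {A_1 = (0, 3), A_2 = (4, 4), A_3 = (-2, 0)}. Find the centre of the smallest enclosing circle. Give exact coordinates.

(1, 2)

Side lengths²: A_1A_2² = 17, A_1A_3² = 13, A_2A_3² = 52.
Since A_2A_3² = 52 ≥ 17 + 13 = 30, the angle opposite A_2A_3 is not acute, so the smallest enclosing circle has A_2A_3 as diameter.
Centre = midpoint of A_2A_3 = (1, 2), r² = 52/4 = 13.
Centre = (1, 2).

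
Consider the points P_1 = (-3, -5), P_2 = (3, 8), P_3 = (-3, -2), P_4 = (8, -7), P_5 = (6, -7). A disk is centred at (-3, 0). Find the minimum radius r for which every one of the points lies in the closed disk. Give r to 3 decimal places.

13.038

The required radius is the distance from (-3, 0) to the farthest point.
Squared distances: 25, 100, 4, 170, 130.
Maximum is 170, attained at P_4.
r = √170 ≈ 13.038.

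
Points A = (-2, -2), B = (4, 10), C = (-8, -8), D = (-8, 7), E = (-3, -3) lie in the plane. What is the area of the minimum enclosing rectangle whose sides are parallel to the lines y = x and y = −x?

225

In coordinates u = x + y, v = x − y the rectangle is axis-aligned; the map (x,y)→(u,v) scales areas by 2.
u-values: -4, 14, -16, -1, -6; range = 14 − (-16) = 30.
v-values: 0, -6, 0, -15, 0; range = 0 − (-15) = 15.
Area = (30 × 15) / 2 = 225.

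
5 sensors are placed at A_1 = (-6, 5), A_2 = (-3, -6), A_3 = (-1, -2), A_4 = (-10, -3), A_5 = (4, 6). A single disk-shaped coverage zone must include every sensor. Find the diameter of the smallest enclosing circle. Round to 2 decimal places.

16.64

The minimum enclosing circle of a finite set is fixed by two of the points (as a diameter) or three (as a circumcircle).
The farthest pair is A_4–A_5 with squared distance 277. The circle on this segment as diameter has centre (-3, 1.5) and r² = 277/4 = 69.25.
Check A_1: distance² to centre = 21.25 ≤ 69.25, so it lies inside.
All remaining points lie in this disk, and no smaller disk contains both endpoints, so this is the minimum enclosing circle.
Diameter = 2r = 2√(69.25) ≈ 16.64.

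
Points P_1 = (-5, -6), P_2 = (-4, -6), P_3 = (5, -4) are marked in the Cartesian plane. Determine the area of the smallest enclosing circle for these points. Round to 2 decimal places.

Side lengths²: P_1P_2² = 1, P_1P_3² = 104, P_2P_3² = 85.
Since P_1P_3² = 104 ≥ 85 + 1 = 86, the angle opposite P_1P_3 is not acute, so the smallest enclosing circle has P_1P_3 as diameter.
Centre = midpoint of P_1P_3 = (0, -5), r² = 104/4 = 26.
Area = π·r² = π·26 ≈ 81.68.

81.68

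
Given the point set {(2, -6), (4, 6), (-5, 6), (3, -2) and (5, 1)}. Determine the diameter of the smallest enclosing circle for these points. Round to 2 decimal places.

The minimum enclosing circle is determined by three boundary points: (2, -6), (4, 6), (-5, 6).
Their circumcentre is (-0.5, 7/12) with r² = 7141/144.
The farthest remaining point (5, 1) is at distance² 4381/144 ≤ 7141/144.
Diameter = 2r = 2√(7141/144) ≈ 14.08.

14.08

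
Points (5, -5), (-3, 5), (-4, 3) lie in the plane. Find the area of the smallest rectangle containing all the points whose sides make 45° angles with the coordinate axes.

27

In coordinates u = x + y, v = x − y the rectangle is axis-aligned; the map (x,y)→(u,v) scales areas by 2.
u-values: 0, 2, -1; range = 2 − (-1) = 3.
v-values: 10, -8, -7; range = 10 − (-8) = 18.
Area = (3 × 18) / 2 = 27.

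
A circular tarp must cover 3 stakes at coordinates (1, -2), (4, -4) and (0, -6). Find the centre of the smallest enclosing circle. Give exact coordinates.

Call the three points A, B, C in the order given.
Side lengths²: AB² = 13, AC² = 17, BC² = 20.
Since BC² = 20 < 17 + 13 = 30, the triangle is acute, so the smallest enclosing circle is the circumcircle.
Circumcentre = (23/14, -30/7), r² = 1105/196.
Centre = (23/14, -30/7).

(23/14, -30/7)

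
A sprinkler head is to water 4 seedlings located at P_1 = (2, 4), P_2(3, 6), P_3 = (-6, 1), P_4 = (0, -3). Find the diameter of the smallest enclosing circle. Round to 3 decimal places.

The minimum enclosing circle of a finite set is fixed by two of the points (as a diameter) or three (as a circumcircle).
The minimum enclosing circle is determined by three boundary points: P_2, P_3, P_4.
Their circumcentre is (-9/11, 25/11) with r² = 3445/121.
The farthest remaining point P_1 is at distance² 1322/121 ≤ 3445/121.
Diameter = 2r = 2√(3445/121) ≈ 10.672.

10.672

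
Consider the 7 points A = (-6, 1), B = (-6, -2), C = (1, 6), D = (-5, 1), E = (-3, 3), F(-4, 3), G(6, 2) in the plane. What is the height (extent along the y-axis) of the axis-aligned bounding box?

8

max y = 6, min y = -2, so height = 8.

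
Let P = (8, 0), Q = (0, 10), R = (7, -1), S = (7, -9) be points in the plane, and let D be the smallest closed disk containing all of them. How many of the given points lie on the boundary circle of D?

The minimum enclosing circle of a finite set is fixed by two of the points (as a diameter) or three (as a circumcircle).
The farthest pair is Q–S with squared distance 410. The circle on this segment as diameter has centre (3.5, 0.5) and r² = 410/4 = 102.5.
Check P: distance² to centre = 20.5 ≤ 102.5, so it lies inside.
All remaining points lie in this disk, and no smaller disk contains both endpoints, so this is the minimum enclosing circle.
The points at distance exactly r from the centre are Q, S — 2 points.

2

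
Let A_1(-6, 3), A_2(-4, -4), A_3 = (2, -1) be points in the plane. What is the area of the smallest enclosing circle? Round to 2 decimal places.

Side lengths²: A_1A_2² = 53, A_1A_3² = 80, A_2A_3² = 45.
Since A_1A_3² = 80 < 53 + 45 = 98, the triangle is acute, so the smallest enclosing circle is the circumcircle.
Circumcentre = (-2.375, 0.25), r² = 20.703125.
Area = π·r² = π·20.703125 ≈ 65.04.

65.04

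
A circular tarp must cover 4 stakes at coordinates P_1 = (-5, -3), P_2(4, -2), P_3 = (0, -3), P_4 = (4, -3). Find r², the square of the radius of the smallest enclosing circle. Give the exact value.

By Welzl's lemma the MEC is supported by two points (diametrically opposite) or three points (on a circumcircle).
The farthest pair is P_1–P_2 with squared distance 82. The circle on this segment as diameter has centre (-0.5, -2.5) and r² = 82/4 = 20.5.
Check P_3: distance² to centre = 0.5 ≤ 20.5, so it lies inside.
All remaining points lie in this disk, and no smaller disk contains both endpoints, so this is the minimum enclosing circle.

20.5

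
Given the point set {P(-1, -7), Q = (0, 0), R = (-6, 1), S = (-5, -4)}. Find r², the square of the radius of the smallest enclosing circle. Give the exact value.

22.25

A smallest enclosing disk is always determined by at most three of the input points on its boundary.
The farthest pair is P–R with squared distance 89. The circle on this segment as diameter has centre (-3.5, -3) and r² = 89/4 = 22.25.
Check Q: distance² to centre = 21.25 ≤ 22.25, so it lies inside.
All remaining points lie in this disk, and no smaller disk contains both endpoints, so this is the minimum enclosing circle.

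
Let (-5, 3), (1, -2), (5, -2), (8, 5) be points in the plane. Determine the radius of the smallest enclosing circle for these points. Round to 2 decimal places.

6.59

The minimum enclosing circle of a finite set is fixed by two of the points (as a diameter) or three (as a circumcircle).
The minimum enclosing circle is determined by three boundary points: (-5, 3), (5, -2), (8, 5).
Their circumcentre is (53/34, 123/34) with r² = 25085/578.
The farthest remaining point (1, -2) is at distance² 18421/578 ≤ 25085/578.
r = √(25085/578) ≈ 6.59.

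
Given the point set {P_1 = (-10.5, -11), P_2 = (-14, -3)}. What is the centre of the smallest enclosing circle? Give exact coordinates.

(-12.25, -7)

The smallest circle enclosing two points has them as diameter endpoints.
Centre = midpoint = (-12.25, -7); r² = |P_1P_2|²/4 = 76.25/4 = 19.0625.
Centre = (-12.25, -7).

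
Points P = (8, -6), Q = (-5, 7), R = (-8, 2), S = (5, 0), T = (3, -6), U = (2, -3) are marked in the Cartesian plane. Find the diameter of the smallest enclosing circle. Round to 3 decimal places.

18.439

The minimum enclosing circle of a finite set is fixed by two of the points (as a diameter) or three (as a circumcircle).
The minimum enclosing circle is determined by three boundary points: P, Q, R.
Their circumcentre is (1, 0) with r² = 85.
The farthest remaining point T is at distance² 40 ≤ 85.
Diameter = 2r = 2√85 ≈ 18.439.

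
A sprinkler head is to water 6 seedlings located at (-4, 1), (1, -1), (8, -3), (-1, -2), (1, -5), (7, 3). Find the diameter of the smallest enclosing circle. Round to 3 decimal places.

12.650

The minimum enclosing circle of a finite set is fixed by two of the points (as a diameter) or three (as a circumcircle).
The minimum enclosing circle is determined by three boundary points: (-4, 1), (8, -3), (7, 3).
Their circumcentre is (69/34, -31/34) with r² = 23125/578.
The farthest remaining point (1, -5) is at distance² 10273/578 ≤ 23125/578.
Diameter = 2r = 2√(23125/578) ≈ 12.650.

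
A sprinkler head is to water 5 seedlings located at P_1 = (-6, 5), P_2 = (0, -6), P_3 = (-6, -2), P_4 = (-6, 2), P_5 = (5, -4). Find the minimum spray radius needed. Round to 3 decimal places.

7.106

By Welzl's lemma the MEC is supported by two points (diametrically opposite) or three points (on a circumcircle).
The farthest pair is P_1–P_5 with squared distance 202. The circle on this segment as diameter has centre (-0.5, 0.5) and r² = 202/4 = 50.5.
Check P_2: distance² to centre = 42.5 ≤ 50.5, so it lies inside.
All remaining points lie in this disk, and no smaller disk contains both endpoints, so this is the minimum enclosing circle.
r = √(50.5) ≈ 7.106.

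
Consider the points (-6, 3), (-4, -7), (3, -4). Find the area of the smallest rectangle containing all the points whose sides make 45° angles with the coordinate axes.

In coordinates u = x + y, v = x − y the rectangle is axis-aligned; the map (x,y)→(u,v) scales areas by 2.
u-values: -3, -11, -1; range = -1 − (-11) = 10.
v-values: -9, 3, 7; range = 7 − (-9) = 16.
Area = (10 × 16) / 2 = 80.

80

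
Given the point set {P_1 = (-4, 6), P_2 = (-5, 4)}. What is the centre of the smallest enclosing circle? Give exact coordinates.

The smallest circle enclosing two points has them as diameter endpoints.
Centre = midpoint = (-4.5, 5); r² = |P_1P_2|²/4 = 5/4 = 1.25.
Centre = (-4.5, 5).

(-4.5, 5)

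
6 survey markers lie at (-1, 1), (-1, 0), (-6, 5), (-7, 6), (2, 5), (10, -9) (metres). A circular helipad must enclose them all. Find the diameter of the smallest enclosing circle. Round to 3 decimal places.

22.672

The farthest pair is (-7, 6)–(10, -9) with squared distance 514. The circle on this segment as diameter has centre (1.5, -1.5) and r² = 514/4 = 128.5.
Check (-1, 1): distance² to centre = 12.5 ≤ 128.5, so it lies inside.
All remaining points lie in this disk, and no smaller disk contains both endpoints, so this is the minimum enclosing circle.
Diameter = 2r = 2√(128.5) ≈ 22.672.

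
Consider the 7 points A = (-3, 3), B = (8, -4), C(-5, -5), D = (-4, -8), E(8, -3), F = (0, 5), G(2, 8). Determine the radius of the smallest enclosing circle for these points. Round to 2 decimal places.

The minimum enclosing circle is determined by three boundary points: B, D, G.
Their circumcentre is (1/7, -3/7) with r² = 3650/49.
The farthest remaining point E is at distance² 3349/49 ≤ 3650/49.
r = √(3650/49) ≈ 8.63.

8.63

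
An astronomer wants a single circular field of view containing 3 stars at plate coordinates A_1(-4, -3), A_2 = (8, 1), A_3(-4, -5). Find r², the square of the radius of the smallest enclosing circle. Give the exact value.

45

Side lengths²: A_1A_2² = 160, A_1A_3² = 4, A_2A_3² = 180.
Since A_2A_3² = 180 ≥ 160 + 4 = 164, the angle opposite A_2A_3 is not acute, so the smallest enclosing circle has A_2A_3 as diameter.
Centre = midpoint of A_2A_3 = (2, -2), r² = 180/4 = 45.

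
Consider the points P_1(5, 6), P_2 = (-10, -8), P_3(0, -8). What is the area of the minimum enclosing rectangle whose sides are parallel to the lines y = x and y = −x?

145

In coordinates u = x + y, v = x − y the rectangle is axis-aligned; the map (x,y)→(u,v) scales areas by 2.
u-values: 11, -18, -8; range = 11 − (-18) = 29.
v-values: -1, -2, 8; range = 8 − (-2) = 10.
Area = (29 × 10) / 2 = 145.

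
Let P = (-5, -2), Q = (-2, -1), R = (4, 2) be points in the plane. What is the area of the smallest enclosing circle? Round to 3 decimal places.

76.184

Side lengths²: PQ² = 10, PR² = 97, QR² = 45.
Since PR² = 97 ≥ 45 + 10 = 55, the angle opposite PR is not acute, so the smallest enclosing circle has PR as diameter.
Centre = midpoint of PR = (-0.5, 0), r² = 97/4 = 24.25.
Area = π·r² = π·24.25 ≈ 76.184.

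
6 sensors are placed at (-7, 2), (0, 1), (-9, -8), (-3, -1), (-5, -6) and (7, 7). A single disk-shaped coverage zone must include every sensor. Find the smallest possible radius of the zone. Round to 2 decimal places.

10.97

A smallest enclosing disk is always determined by at most three of the input points on its boundary.
The farthest pair is (-9, -8)–(7, 7) with squared distance 481. The circle on this segment as diameter has centre (-1, -0.5) and r² = 481/4 = 120.25.
Check (-7, 2): distance² to centre = 42.25 ≤ 120.25, so it lies inside.
All remaining points lie in this disk, and no smaller disk contains both endpoints, so this is the minimum enclosing circle.
r = √(120.25) ≈ 10.97.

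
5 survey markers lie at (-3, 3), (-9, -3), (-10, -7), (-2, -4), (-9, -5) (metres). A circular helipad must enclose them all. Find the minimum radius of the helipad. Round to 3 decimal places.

The farthest pair is (-3, 3)–(-10, -7) with squared distance 149. The circle on this segment as diameter has centre (-6.5, -2) and r² = 149/4 = 37.25.
Check (-9, -3): distance² to centre = 7.25 ≤ 37.25, so it lies inside.
All remaining points lie in this disk, and no smaller disk contains both endpoints, so this is the minimum enclosing circle.
r = √(37.25) ≈ 6.103.

6.103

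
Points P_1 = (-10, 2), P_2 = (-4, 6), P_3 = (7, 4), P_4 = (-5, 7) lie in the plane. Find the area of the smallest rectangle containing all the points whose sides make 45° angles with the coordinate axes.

In coordinates u = x + y, v = x − y the rectangle is axis-aligned; the map (x,y)→(u,v) scales areas by 2.
u-values: -8, 2, 11, 2; range = 11 − (-8) = 19.
v-values: -12, -10, 3, -12; range = 3 − (-12) = 15.
Area = (19 × 15) / 2 = 142.5.

142.5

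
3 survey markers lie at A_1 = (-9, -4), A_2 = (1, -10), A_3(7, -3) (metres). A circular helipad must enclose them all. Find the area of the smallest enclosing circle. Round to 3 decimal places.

201.847

Side lengths²: A_1A_2² = 136, A_1A_3² = 257, A_2A_3² = 85.
Since A_1A_3² = 257 ≥ 136 + 85 = 221, the angle opposite A_1A_3 is not acute, so the smallest enclosing circle has A_1A_3 as diameter.
Centre = midpoint of A_1A_3 = (-1, -3.5), r² = 257/4 = 64.25.
Area = π·r² = π·64.25 ≈ 201.847.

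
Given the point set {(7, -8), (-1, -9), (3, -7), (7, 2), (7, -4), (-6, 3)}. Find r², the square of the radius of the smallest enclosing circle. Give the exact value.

The farthest pair is (7, -8)–(-6, 3) with squared distance 290. The circle on this segment as diameter has centre (0.5, -2.5) and r² = 290/4 = 72.5.
Check (-1, -9): distance² to centre = 44.5 ≤ 72.5, so it lies inside.
All remaining points lie in this disk, and no smaller disk contains both endpoints, so this is the minimum enclosing circle.

72.5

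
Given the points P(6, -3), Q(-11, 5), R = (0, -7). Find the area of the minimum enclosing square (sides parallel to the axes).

The bounding box has width 17 and height 12.
An axis-aligned square enclosing the set must have side ≥ max(width, height).
So the minimum side is max(17, 12) = 17.
Area = 17² = 289.

289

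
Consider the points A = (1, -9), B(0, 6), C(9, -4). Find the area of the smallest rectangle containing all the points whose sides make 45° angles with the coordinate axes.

133

In coordinates u = x + y, v = x − y the rectangle is axis-aligned; the map (x,y)→(u,v) scales areas by 2.
u-values: -8, 6, 5; range = 6 − (-8) = 14.
v-values: 10, -6, 13; range = 13 − (-6) = 19.
Area = (14 × 19) / 2 = 133.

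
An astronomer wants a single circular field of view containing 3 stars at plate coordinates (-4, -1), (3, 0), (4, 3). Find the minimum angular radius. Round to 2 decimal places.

Call the three points A, B, C in the order given.
Side lengths²: AB² = 50, AC² = 80, BC² = 10.
Since AC² = 80 ≥ 50 + 10 = 60, the angle opposite AC is not acute, so the smallest enclosing circle has AC as diameter.
Centre = midpoint of AC = (0, 1), r² = 80/4 = 20.
r = √20 ≈ 4.47.

4.47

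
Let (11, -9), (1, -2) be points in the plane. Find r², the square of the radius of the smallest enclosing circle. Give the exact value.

The smallest circle enclosing two points has them as diameter endpoints.
Centre = midpoint = (6, -5.5); r² = |(11, -9)−(1, -2)|²/4 = 149/4 = 37.25.

37.25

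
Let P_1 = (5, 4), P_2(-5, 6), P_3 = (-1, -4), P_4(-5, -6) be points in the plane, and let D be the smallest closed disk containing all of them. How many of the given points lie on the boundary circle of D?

3

A smallest enclosing disk is always determined by at most three of the input points on its boundary.
The minimum enclosing circle is determined by three boundary points: P_1, P_2, P_4.
Their circumcentre is (-1, 0) with r² = 52.
The farthest remaining point P_3 is at distance² 16 ≤ 52.
The points at distance exactly r from the centre are P_1, P_2, P_4 — 3 points.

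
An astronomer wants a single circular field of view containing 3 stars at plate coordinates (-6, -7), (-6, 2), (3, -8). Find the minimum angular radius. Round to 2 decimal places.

Call the three points A, B, C in the order given.
Side lengths²: AB² = 81, AC² = 82, BC² = 181.
Since BC² = 181 ≥ 82 + 81 = 163, the angle opposite BC is not acute, so the smallest enclosing circle has BC as diameter.
Centre = midpoint of BC = (-1.5, -3), r² = 181/4 = 45.25.
r = √(45.25) ≈ 6.73.

6.73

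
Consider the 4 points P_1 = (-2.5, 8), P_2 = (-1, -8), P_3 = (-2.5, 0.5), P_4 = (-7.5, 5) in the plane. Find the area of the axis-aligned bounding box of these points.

x ranges over [-7.5, -1], width 6.5.
y ranges over [-8, 8], height 16.
Area = 6.5 × 16 = 104.

104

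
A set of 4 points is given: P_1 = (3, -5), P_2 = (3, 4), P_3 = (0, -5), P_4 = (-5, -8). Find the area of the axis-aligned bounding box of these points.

x ranges over [-5, 3], width 8.
y ranges over [-8, 4], height 12.
Area = 8 × 12 = 96.

96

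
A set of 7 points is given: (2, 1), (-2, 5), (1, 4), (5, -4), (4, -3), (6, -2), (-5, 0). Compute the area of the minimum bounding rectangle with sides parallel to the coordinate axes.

99

x ranges over [-5, 6], width 11.
y ranges over [-4, 5], height 9.
Area = 11 × 9 = 99.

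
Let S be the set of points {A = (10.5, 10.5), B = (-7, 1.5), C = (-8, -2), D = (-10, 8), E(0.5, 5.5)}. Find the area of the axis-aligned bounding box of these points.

256.25

x ranges over [-10, 10.5], width 20.5.
y ranges over [-2, 10.5], height 12.5.
Area = 20.5 × 12.5 = 256.25.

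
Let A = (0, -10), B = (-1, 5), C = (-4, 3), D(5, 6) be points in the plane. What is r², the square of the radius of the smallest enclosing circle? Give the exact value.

The minimum enclosing circle of a finite set is fixed by two of the points (as a diameter) or three (as a circumcircle).
The farthest pair is A–D with squared distance 281. The circle on this segment as diameter has centre (2.5, -2) and r² = 281/4 = 70.25.
Check B: distance² to centre = 61.25 ≤ 70.25, so it lies inside.
All remaining points lie in this disk, and no smaller disk contains both endpoints, so this is the minimum enclosing circle.

70.25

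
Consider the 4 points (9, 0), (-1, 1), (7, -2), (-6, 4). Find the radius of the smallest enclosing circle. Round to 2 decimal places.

7.76

A smallest enclosing disk is always determined by at most three of the input points on its boundary.
The farthest pair is (9, 0)–(-6, 4) with squared distance 241. The circle on this segment as diameter has centre (1.5, 2) and r² = 241/4 = 60.25.
Check (-1, 1): distance² to centre = 7.25 ≤ 60.25, so it lies inside.
All remaining points lie in this disk, and no smaller disk contains both endpoints, so this is the minimum enclosing circle.
r = √(60.25) ≈ 7.76.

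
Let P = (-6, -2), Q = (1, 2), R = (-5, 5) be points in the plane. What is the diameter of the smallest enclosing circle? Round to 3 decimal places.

8.498

Side lengths²: PQ² = 65, PR² = 50, QR² = 45.
Since PQ² = 65 < 50 + 45 = 95, the triangle is acute, so the smallest enclosing circle is the circumcircle.
Circumcentre = (-19/6, 7/6), r² = 325/18.
Diameter = 2r = 2√(325/18) ≈ 8.498.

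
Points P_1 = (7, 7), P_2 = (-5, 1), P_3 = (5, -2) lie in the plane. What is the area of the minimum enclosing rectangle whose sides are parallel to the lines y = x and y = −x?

In coordinates u = x + y, v = x − y the rectangle is axis-aligned; the map (x,y)→(u,v) scales areas by 2.
u-values: 14, -4, 3; range = 14 − (-4) = 18.
v-values: 0, -6, 7; range = 7 − (-6) = 13.
Area = (18 × 13) / 2 = 117.

117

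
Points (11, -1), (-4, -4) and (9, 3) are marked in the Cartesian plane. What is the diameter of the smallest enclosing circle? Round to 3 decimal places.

Call the three points A, B, C in the order given.
Side lengths²: AB² = 234, AC² = 20, BC² = 218.
Since AB² = 234 < 218 + 20 = 238, the triangle is acute, so the smallest enclosing circle is the circumcircle.
Circumcentre = (38/11, -25/11), r² = 7085/121.
Diameter = 2r = 2√(7085/121) ≈ 15.304.

15.304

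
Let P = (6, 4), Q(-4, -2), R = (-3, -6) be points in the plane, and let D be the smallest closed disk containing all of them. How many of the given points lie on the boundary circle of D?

Side lengths²: PQ² = 136, PR² = 181, QR² = 17.
Since PR² = 181 ≥ 136 + 17 = 153, the angle opposite PR is not acute, so the smallest enclosing circle has PR as diameter.
Centre = midpoint of PR = (1.5, -1), r² = 181/4 = 45.25.
The points at distance exactly r from the centre are P, R — 2 points.

2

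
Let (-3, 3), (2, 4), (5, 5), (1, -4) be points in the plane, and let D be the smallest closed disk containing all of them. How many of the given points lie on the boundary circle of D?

3

The minimum enclosing circle is determined by three boundary points: (-3, 3), (5, 5), (1, -4).
Their circumcentre is (1.734375, 1.0625) with r² = 26.1682128906.
The farthest remaining point (2, 4) is at distance² 8.6994628906 ≤ 26.1682128906.
The points at distance exactly r from the centre are (-3, 3), (5, 5), (1, -4) — 3 points.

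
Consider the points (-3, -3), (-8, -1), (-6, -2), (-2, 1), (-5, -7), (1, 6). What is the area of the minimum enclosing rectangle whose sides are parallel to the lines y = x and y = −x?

In coordinates u = x + y, v = x − y the rectangle is axis-aligned; the map (x,y)→(u,v) scales areas by 2.
u-values: -6, -9, -8, -1, -12, 7; range = 7 − (-12) = 19.
v-values: 0, -7, -4, -3, 2, -5; range = 2 − (-7) = 9.
Area = (19 × 9) / 2 = 85.5.

85.5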